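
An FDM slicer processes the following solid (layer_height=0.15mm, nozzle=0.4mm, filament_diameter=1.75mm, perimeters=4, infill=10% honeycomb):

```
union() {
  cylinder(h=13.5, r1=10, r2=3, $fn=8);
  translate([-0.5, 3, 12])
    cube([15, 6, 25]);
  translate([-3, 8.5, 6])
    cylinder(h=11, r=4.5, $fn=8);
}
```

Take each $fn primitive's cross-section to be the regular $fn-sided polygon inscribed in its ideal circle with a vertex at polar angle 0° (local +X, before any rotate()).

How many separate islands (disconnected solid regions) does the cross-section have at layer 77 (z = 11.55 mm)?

At z = 11.55 mm: the cone (r1=10→r2=3) has section circumradius 4.011 here — a regular 8-gon; the cube at (-0.5, 3) is not intersected at this z (z outside [12, 37]); the r=4.5 cylinder at (-3, 8.5) contributes a regular 8-gon of circumradius 4.5; Merging all regions: the 2 present regions are separate (no shared area or edge), so areas and boundary lengths simply add and each stays a separate island — 2 connected regions. Overall, the cross-section has 2 separate islands. Island count = 2.

2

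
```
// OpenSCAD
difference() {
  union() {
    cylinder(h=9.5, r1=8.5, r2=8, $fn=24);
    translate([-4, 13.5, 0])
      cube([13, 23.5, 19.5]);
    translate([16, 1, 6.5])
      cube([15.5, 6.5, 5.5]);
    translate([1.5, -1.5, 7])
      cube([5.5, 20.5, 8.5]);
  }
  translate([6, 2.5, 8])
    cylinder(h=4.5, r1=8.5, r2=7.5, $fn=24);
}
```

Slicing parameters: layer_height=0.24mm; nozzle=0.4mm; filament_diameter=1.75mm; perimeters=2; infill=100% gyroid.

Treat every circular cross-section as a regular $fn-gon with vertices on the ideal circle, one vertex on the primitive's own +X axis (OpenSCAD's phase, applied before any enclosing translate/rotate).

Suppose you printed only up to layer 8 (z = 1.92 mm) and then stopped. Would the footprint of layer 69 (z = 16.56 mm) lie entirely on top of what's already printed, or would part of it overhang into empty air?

entirely on top

Compare the two slices. At z = 1.92: the cone (r1=8.5→r2=8) has section circumradius 8.399 here — a regular 24-gon (area = (24/2)·8.399²·sin(360°/24) = 219.09 mm²); the cube at (-4, 13.5) is present — its section is the full 13×23.5 rectangle (area 305.50 mm²); the cube at (16, 1) is not intersected at this z (z outside [6.5, 12]); the cube at (1.5, -1.5) is not intersected at this z (z outside [7, 15.5]); Taking the union: the 2 present regions are separate (no shared area or edge), so areas and boundary lengths simply add and each stays a separate island — area = 524.59 mm²; the cone at (6, 2.5) is not intersected at this z (z outside [8, 12.5]); After the difference (first − rest): none of the subtracted shapes is present at this height, so that combined region is unchanged — area = 524.59 mm². At z = 16.56: the cone does not reach this height (z outside [0, 9.5]); the cube at (-4, 13.5) (footprint 13×23.5) is included at this height (area 305.50 mm²); the cube at (16, 1) is absent (z outside [6.5, 12]); the cube at (1.5, -1.5) is absent (z outside [7, 15.5]); Taking the union: only the 13×23.5 cube at (-4, 13.5) is present, so the union is just that shape — area = 305.50 mm²; the cone at (6, 2.5) is not intersected at this z (z outside [8, 12.5]); Subtracting the remaining from the first: none of the subtracted shapes is present at this height, so that combined region is unchanged — area = 305.50 mm². Checking containment: the cross-section at z = 16.56 is a subset of the cross-section at z = 1.92.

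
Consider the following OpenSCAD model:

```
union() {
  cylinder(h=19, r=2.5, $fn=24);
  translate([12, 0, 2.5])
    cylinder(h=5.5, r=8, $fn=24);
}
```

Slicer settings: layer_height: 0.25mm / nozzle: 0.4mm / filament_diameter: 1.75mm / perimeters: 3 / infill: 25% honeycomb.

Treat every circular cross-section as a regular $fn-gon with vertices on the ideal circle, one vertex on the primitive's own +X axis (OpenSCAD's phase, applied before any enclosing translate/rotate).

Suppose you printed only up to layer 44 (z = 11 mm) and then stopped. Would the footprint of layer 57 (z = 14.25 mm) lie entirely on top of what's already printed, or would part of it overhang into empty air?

Compare the two slices. At z = 11: the cylinder: section is a regular 24-gon, circumradius r=2.5 (area = (24/2)·2.500²·sin(360°/24) = 19.41 mm²); the cylinder at (12, 0) is absent (z outside [2.5, 8]); Combining (union): only the r=2.5 cylinder is present, so the union is just that shape — area = 19.41 mm². At z = 14.25: the r=2.5 cylinder gives a regular 24-gon of circumradius 2.5 (constant along its height) (area = (24/2)·2.500²·sin(360°/24) = 19.41 mm²); the cylinder at (12, 0) is not intersected at this z (z outside [2.5, 8]); Merging all regions: only the r=2.5 cylinder is present, so the union is just that shape — area = 19.41 mm². Checking containment: the cross-section at z = 14.25 is a subset of the cross-section at z = 11.

entirely on top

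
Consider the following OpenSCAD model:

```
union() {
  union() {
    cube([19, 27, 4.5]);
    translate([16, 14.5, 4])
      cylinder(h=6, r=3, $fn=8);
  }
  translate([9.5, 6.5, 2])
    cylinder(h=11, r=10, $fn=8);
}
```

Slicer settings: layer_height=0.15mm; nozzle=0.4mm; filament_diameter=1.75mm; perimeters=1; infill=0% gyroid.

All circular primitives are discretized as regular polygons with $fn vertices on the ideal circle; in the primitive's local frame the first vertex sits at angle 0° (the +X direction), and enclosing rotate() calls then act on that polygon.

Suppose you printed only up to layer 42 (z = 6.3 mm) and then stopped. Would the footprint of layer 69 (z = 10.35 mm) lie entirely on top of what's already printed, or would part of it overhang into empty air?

entirely on top

Compare the two slices. At z = 6.3: the cube is not intersected at this z (z outside [0, 4.5]); the cylinder at (16, 14.5): section is a regular 8-gon, circumradius r=3 (area = (8/2)·3.000²·sin(360°/8) = 25.46 mm²); Combining (union): only the r=3 cylinder at (16, 14.5) is present, so the union is just that shape — area = 25.46 mm²; the r=10 cylinder at (9.5, 6.5) gives a regular 8-gon of circumradius 10 (constant along its height) (area = (8/2)·10.000²·sin(360°/8) = 282.84 mm²); Merging all regions: the regions partially overlap — summed areas 308.30 mm² minus the doubly-counted overlap 7.87 mm² gives 300.42 mm² — area = 300.42 mm². At z = 10.35: the cube does not reach this height (z outside [0, 4.5]); the cylinder at (16, 14.5) is not intersected at this z (z outside [4, 10]); Combining (union): nothing is present at this height; the r=10 cylinder at (9.5, 6.5) contributes a regular 8-gon of circumradius 10 (area = (8/2)·10.000²·sin(360°/8) = 282.84 mm²); Taking the union: only the r=10 cylinder at (9.5, 6.5) is present, so the union is just that shape — area = 282.84 mm². Checking containment: the cross-section at z = 10.35 is a subset of the cross-section at z = 6.3.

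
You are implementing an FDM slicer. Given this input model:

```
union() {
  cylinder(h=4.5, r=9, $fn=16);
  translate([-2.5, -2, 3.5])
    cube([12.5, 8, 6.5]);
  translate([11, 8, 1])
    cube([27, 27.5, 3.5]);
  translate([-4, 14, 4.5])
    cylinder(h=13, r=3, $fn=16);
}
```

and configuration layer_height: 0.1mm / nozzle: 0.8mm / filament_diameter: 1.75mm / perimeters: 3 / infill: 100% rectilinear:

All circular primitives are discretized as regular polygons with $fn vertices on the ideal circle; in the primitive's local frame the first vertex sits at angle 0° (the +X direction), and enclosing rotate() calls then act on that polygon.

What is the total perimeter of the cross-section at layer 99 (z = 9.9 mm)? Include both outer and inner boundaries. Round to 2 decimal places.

59.73 mm

At z = 9.9 mm: the cylinder does not reach this height (z outside [0, 4.5]); the cube at (-2.5, -2) (footprint 12.5×8) is included at this height (perimeter 41.00 mm); the cube at (11, 8) is absent (z outside [1, 4.5]); the cylinder at (-4, 14): section is a regular 16-gon, circumradius r=3 (perimeter = 2·16·3.000·sin(180°/16) = 18.73 mm); Merging all regions: the 2 present regions are separate (no shared area or edge), so areas and boundary lengths simply add and each stays a separate island — boundary = 59.73 mm. Overall, the cross-section has 2 separate islands. Total boundary length (outer) = 59.73 mm.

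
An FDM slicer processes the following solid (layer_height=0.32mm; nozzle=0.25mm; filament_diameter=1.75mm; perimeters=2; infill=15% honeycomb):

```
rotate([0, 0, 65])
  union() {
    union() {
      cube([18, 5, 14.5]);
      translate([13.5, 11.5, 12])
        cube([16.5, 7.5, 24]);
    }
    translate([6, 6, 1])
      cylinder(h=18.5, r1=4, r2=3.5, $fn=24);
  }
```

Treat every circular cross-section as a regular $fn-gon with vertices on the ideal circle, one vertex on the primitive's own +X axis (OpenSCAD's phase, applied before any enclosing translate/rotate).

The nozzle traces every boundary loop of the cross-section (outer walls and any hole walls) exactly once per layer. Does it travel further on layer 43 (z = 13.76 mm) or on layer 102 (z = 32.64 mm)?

layer 43 (z = 13.76 mm)

Layer 43 (z = 13.76): the cube is present — its section is the full 18×5 rectangle (perimeter 46.00 mm); the cube at (13.5, 11.5) is present — its section is the full 16.5×7.5 rectangle (perimeter 48.00 mm); Combining (union): the 2 present regions are separate (no shared area or edge), so areas and boundary lengths simply add and each stays a separate island — boundary = 94.00 mm; the cone at (6, 6) (r1=4→r2=3.5) has section circumradius 3.655 here — a regular 24-gon (perimeter = 2·24·3.655·sin(180°/24) = 22.90 mm); Combining (union): the regions partially overlap (shared area 13.57 mm²), so the edge portions inside another operand are dropped and the merged outline is re-measured after clipping — boundary = 100.46 mm; (whole slice rotated 65° about Z — lengths, areas and connectivity unchanged). So its perimeter = 100.46 mm. Layer 102 (z = 32.64): the cube is absent (z outside [0, 14.5]); the 16.5×7.5 cube at (13.5, 11.5) contributes its full rectangle (perimeter 48.00 mm); Merging all regions: only the 16.5×7.5 cube at (13.5, 11.5) is present, so the union is just that shape — boundary = 48.00 mm; the cone at (6, 6) is absent (z outside [1, 19.5]); Merging all regions: only that combined region is present, so the union is just that shape — boundary = 48.00 mm; (whole slice rotated 65° about Z — lengths, areas and connectivity unchanged). So its perimeter = 48.00 mm. Layer 43 is larger (100.46 vs 48.00 mm).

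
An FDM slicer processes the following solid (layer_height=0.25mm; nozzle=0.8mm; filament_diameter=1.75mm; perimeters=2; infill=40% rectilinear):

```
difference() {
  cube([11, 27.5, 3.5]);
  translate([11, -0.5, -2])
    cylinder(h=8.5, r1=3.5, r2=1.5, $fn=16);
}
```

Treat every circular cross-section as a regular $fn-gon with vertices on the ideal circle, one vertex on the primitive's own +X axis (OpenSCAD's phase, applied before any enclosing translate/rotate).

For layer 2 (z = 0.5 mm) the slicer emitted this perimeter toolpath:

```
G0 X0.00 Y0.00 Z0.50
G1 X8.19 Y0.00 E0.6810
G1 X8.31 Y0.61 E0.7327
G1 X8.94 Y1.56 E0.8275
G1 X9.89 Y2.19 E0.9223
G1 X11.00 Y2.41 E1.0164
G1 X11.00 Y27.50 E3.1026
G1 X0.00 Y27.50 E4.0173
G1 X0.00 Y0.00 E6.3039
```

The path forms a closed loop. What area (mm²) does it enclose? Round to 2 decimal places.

297.45 mm²

Apply the shoelace formula to the sequence of (X, Y) vertices; enclosed area = 297.45 mm².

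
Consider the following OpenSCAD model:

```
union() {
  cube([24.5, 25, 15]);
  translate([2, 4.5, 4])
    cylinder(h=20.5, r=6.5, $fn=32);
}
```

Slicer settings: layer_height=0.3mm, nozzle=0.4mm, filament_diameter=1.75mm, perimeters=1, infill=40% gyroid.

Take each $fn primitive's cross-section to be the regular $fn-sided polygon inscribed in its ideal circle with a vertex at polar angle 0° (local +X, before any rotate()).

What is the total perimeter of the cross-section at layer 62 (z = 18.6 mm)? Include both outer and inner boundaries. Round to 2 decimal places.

40.78 mm

At z = 18.6 mm: the cube is absent (z outside [0, 15]); the r=6.5 cylinder at (2, 4.5) gives a regular 32-gon of circumradius 6.5 (constant along its height) (perimeter = 2·32·6.500·sin(180°/32) = 40.78 mm); Merging all regions: only the r=6.5 cylinder at (2, 4.5) is present, so the union is just that shape — boundary = 40.78 mm. Overall, the cross-section is a single solid region. Total boundary length (outer) = 40.78 mm.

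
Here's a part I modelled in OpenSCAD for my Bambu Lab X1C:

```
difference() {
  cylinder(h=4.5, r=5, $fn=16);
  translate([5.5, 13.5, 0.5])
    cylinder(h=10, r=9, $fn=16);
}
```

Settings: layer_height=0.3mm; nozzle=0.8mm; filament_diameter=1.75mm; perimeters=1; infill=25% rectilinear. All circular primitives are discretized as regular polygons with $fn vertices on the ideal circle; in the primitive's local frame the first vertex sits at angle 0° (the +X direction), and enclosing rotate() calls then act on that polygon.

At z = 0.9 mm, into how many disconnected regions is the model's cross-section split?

At z = 0.9 mm: the r=5 cylinder gives a regular 16-gon of circumradius 5 (constant along its height); the r=9 cylinder at (5.5, 13.5) gives a regular 16-gon of circumradius 9 (constant along its height); Subtracting the remaining from the first: starting from the r=5 cylinder, the r=9 cylinder at (5.5, 13.5) misses the remaining region (no effect) — 1 connected region. The result has 1 disconnected region.

1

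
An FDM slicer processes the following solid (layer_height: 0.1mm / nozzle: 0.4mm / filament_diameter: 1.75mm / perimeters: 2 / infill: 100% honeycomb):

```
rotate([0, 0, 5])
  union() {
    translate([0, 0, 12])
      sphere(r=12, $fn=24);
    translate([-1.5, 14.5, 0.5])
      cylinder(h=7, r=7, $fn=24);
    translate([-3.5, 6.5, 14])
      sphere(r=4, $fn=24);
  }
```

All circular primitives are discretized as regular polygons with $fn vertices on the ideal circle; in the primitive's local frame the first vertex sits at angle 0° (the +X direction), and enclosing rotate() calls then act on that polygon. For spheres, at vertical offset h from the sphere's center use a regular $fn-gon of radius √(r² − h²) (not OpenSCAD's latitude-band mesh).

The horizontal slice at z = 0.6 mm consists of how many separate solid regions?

At z = 0.6 mm: the r=12 sphere slices to a regular 24-gon of circumradius 3.747 (√(r²−h²) with h=11.4 from center); the r=7 cylinder at (-1.5, 14.5) contributes a regular 24-gon of circumradius 7; the sphere at (-3.5, 6.5) is not intersected at this z (|z−center|=13.400 > r=4); Combining (union): the 2 present regions are separate (no shared area or edge), so areas and boundary lengths simply add and each stays a separate island — 2 connected regions; (rotated 5° about Z; rotation is an isometry so areas/perimeters/island counts are preserved). The result has 2 disconnected regions.

2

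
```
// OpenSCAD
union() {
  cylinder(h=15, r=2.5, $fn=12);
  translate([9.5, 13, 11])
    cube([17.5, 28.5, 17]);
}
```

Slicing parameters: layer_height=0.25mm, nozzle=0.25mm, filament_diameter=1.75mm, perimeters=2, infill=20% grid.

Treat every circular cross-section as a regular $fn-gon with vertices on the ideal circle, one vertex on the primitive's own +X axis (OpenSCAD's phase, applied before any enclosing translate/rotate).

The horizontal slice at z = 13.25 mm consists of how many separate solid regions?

At z = 13.25 mm: the r=2.5 cylinder gives a regular 12-gon of circumradius 2.5 (constant along its height); the cube at (9.5, 13) is present — its section is the full 17.5×28.5 rectangle; Taking the union: the 2 present regions are separate (no shared area or edge), so areas and boundary lengths simply add and each stays a separate island — 2 connected regions. The result has 2 disconnected regions.

2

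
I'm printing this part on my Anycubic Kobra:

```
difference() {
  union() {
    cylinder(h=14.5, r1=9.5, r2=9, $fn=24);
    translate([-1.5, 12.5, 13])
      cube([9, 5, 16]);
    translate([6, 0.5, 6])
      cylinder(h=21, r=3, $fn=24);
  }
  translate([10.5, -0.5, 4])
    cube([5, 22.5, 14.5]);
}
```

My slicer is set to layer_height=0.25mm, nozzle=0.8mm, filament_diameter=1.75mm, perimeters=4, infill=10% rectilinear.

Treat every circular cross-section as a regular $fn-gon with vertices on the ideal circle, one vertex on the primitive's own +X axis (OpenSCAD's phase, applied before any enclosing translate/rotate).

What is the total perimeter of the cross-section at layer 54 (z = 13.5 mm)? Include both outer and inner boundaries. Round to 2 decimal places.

At z = 13.5 mm: the cone contributes a regular 24-gon of circumradius 9.034 (interpolated between r1=9.5 and r2=9 at t=0.931) (perimeter = 2·24·9.034·sin(180°/24) = 56.60 mm); the 9×5 cube at (-1.5, 12.5) contributes its full rectangle (perimeter 28.00 mm); the r=3 cylinder at (6, 0.5) contributes a regular 24-gon of circumradius 3 (perimeter = 2·24·3.000·sin(180°/24) = 18.80 mm); Merging all regions: the regions partially overlap (shared area 27.92 mm²), so the edge portions inside another operand are dropped and the merged outline is re-measured after clipping — boundary = 84.61 mm; the cube at (10.5, -0.5) (footprint 5×22.5) is included at this height (perimeter 55.00 mm); Taking the first minus the rest: starting from that combined region, the 5×22.5 cube at (10.5, -0.5) misses the remaining region (no effect) — boundary = 84.61 mm. Overall, the cross-section has 2 separate islands. Total boundary length (outer) = 84.61 mm.

84.61 mm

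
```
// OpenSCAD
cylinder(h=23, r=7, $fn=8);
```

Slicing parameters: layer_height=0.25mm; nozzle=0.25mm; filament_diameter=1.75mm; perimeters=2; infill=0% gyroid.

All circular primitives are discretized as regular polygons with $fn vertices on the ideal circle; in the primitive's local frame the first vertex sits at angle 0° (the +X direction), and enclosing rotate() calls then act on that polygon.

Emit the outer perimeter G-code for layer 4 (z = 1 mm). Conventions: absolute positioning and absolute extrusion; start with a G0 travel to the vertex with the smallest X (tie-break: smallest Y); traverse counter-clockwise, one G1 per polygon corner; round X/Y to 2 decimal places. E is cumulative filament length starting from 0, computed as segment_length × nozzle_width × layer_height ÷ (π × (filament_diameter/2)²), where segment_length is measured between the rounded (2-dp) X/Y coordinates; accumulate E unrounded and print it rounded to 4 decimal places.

At z = 1 mm: the cylinder: section is a regular 8-gon, circumradius r=7. The outline is a single polygon with 8 vertices. Extrusion per mm of travel: 0.25 × 0.25 / (π × 0.875²) = 0.025984. Accumulating E over each segment gives final E = 1.1137.

G0 X-7.00 Y0.00 Z1.00
G1 X-4.95 Y-4.95 E0.1392
G1 X0.00 Y-7.00 E0.2784
G1 X4.95 Y-4.95 E0.4177
G1 X7.00 Y0.00 E0.5569
G1 X4.95 Y4.95 E0.6961
G1 X0.00 Y7.00 E0.8353
G1 X-4.95 Y4.95 E0.9745
G1 X-7.00 Y0.00 E1.1137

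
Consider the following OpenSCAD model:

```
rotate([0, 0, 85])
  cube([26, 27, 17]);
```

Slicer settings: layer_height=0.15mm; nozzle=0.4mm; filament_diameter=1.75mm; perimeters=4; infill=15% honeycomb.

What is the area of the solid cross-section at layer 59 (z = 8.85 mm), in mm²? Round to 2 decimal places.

At z = 8.85 mm: the cube is present — its section is the full 26×27 rectangle (area 702.00 mm²); (whole slice rotated 85° about Z — lengths, areas and connectivity unchanged). Overall, the cross-section is a single solid region. Net area = 702.00 mm².

702.00 mm²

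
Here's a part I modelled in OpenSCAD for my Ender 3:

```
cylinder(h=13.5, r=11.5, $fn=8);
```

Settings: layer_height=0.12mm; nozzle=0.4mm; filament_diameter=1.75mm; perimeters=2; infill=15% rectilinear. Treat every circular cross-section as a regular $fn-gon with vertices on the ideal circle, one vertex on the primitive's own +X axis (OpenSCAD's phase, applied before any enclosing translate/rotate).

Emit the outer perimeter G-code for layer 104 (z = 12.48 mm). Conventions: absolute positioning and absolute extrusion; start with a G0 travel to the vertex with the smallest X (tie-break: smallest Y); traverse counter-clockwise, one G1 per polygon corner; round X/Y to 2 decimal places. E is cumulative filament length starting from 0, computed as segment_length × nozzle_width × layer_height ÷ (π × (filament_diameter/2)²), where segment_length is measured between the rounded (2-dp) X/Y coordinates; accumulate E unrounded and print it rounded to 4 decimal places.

At z = 12.48 mm: the r=11.5 cylinder contributes a regular 8-gon of circumradius 11.5. The outline is a single polygon with 8 vertices. Extrusion per mm of travel: 0.4 × 0.12 / (π × 0.875²) = 0.019956. Accumulating E over each segment gives final E = 1.4050.

G0 X-11.50 Y0.00 Z12.48
G1 X-8.13 Y-8.13 E0.1756
G1 X0.00 Y-11.50 E0.3513
G1 X8.13 Y-8.13 E0.5269
G1 X11.50 Y0.00 E0.7025
G1 X8.13 Y8.13 E0.8781
G1 X0.00 Y11.50 E1.0538
G1 X-8.13 Y8.13 E1.2294
G1 X-11.50 Y0.00 E1.4050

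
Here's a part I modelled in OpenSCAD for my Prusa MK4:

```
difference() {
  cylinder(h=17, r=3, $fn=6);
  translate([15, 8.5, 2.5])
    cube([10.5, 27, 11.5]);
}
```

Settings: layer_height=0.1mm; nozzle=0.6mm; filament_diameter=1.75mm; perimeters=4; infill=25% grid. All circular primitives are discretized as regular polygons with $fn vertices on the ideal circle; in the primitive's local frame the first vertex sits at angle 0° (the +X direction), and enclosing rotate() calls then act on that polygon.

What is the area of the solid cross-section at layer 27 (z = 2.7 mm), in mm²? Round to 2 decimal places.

At z = 2.7 mm: the r=3 cylinder contributes a regular 6-gon of circumradius 3 (area = (6/2)·3.000²·sin(360°/6) = 23.38 mm²); the 10.5×27 cube at (15, 8.5) contributes its full rectangle (area 283.50 mm²); Subtracting the remaining from the first: starting from the r=3 cylinder (23.38 mm²), the 10.5×27 cube at (15, 8.5) misses the remaining region (no effect) — area = 23.38 mm². Overall, the cross-section is a single solid region. Net area = 23.38 mm².

23.38 mm²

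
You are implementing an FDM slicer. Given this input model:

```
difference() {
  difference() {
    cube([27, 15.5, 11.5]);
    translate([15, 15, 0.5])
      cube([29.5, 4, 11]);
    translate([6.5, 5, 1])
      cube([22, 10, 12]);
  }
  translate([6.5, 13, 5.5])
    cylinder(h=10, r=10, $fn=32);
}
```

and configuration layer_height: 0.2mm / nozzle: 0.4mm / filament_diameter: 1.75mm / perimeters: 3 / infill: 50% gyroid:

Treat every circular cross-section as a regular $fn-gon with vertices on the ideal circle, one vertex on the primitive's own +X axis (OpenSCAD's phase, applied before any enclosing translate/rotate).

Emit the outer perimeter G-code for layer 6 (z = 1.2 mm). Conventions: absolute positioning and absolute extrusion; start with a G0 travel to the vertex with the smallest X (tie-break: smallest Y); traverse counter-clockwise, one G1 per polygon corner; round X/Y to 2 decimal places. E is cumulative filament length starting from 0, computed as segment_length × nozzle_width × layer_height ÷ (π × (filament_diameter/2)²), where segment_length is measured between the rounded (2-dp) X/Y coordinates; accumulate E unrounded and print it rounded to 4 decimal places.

At z = 1.2 mm: the cube is present — its section is the full 27×15.5 rectangle; the cube at (15, 15) is present — its section is the full 29.5×4 rectangle; the 22×10 cube at (6.5, 5) contributes its full rectangle; After the difference (first − rest): starting from the 27×15.5 cube, the 29.5×4 cube at (15, 15) partially overlaps it — only the 6.00 mm² overlap (of its 118.00 mm²) is removed, clipping the outline; the 22×10 cube at (6.5, 5) partially overlaps it — only the 205.00 mm² overlap (of its 220.00 mm²) is removed, clipping the outline — 1 connected region; the cylinder at (6.5, 13) is absent (z outside [5.5, 15.5]); After the difference (first − rest): none of the subtracted shapes is present at this height, so the result so far is unchanged — 1 connected region. The outline is a single polygon with 8 vertices. Extrusion per mm of travel: 0.4 × 0.2 / (π × 0.875²) = 0.033260. Accumulating E over each segment gives final E = 3.3925.

G0 X0.00 Y0.00 Z1.20
G1 X27.00 Y0.00 E0.8980
G1 X27.00 Y5.00 E1.0643
G1 X6.50 Y5.00 E1.7462
G1 X6.50 Y15.00 E2.0788
G1 X15.00 Y15.00 E2.3615
G1 X15.00 Y15.50 E2.3781
G1 X0.00 Y15.50 E2.8770
G1 X0.00 Y0.00 E3.3925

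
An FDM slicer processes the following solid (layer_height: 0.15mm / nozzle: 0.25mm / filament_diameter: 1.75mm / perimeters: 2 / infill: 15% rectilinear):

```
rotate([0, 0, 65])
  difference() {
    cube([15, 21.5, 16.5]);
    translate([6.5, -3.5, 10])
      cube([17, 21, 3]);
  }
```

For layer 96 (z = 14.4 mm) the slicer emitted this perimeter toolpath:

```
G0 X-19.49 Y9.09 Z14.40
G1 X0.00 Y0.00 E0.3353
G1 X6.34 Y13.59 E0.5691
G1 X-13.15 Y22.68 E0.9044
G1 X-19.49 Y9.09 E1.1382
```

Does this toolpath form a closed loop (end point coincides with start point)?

Start point (G0): (-19.49, 9.09). End point (last G1): the path returns to the start — closed.

yes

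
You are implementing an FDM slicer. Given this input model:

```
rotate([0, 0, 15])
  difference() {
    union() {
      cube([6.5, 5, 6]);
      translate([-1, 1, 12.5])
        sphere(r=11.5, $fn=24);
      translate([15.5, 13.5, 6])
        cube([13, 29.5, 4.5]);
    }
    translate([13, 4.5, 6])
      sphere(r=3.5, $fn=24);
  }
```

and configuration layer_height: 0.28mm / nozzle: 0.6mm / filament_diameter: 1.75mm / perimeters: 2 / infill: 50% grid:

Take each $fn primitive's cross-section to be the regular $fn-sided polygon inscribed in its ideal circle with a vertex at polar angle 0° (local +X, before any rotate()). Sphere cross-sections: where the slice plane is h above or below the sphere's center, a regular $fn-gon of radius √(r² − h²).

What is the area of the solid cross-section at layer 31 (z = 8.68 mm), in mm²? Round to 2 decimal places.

At z = 8.68 mm: the cube is not intersected at this z (z outside [0, 6]); the r=11.5 sphere at (-1, 1) contributes a regular 24-gon of circumradius √(11.5²−3.82²) = 10.847 (area = (24/2)·10.847²·sin(360°/24) = 365.42 mm²); the 13×29.5 cube at (15.5, 13.5) contributes its full rectangle (area 383.50 mm²); Merging all regions: the 2 present regions are separate (no shared area or edge), so areas and boundary lengths simply add and each stays a separate island — area = 748.92 mm²; the r=3.5 sphere at (13, 4.5) contributes a regular 24-gon of circumradius √(3.5²−2.68²) = 2.251 (area = (24/2)·2.251²·sin(360°/24) = 15.74 mm²); After the difference (first − rest): starting from the result so far (748.92 mm²), the r=3.5 sphere at (13, 4.5) misses the remaining region (no effect) — area = 748.92 mm²; (rotated 15° about Z; rotation is an isometry so areas/perimeters/island counts are preserved). Overall, the cross-section has 2 separate islands. Net area = 748.92 mm².

748.92 mm²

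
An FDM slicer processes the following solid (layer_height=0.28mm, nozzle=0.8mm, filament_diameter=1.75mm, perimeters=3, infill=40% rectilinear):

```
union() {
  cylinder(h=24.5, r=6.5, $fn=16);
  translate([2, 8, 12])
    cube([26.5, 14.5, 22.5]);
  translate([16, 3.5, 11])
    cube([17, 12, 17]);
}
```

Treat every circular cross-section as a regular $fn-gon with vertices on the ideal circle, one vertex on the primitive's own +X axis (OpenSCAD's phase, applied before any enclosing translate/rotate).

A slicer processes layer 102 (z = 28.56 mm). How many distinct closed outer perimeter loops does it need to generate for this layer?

At z = 28.56 mm: the cylinder is not intersected at this z (z outside [0, 24.5]); the 26.5×14.5 cube at (2, 8) contributes its full rectangle; the cube at (16, 3.5) does not reach this height (z outside [11, 28]); Combining (union): only the 26.5×14.5 cube at (2, 8) is present, so the union is just that shape — 1 connected region. The result has 1 disconnected region.

1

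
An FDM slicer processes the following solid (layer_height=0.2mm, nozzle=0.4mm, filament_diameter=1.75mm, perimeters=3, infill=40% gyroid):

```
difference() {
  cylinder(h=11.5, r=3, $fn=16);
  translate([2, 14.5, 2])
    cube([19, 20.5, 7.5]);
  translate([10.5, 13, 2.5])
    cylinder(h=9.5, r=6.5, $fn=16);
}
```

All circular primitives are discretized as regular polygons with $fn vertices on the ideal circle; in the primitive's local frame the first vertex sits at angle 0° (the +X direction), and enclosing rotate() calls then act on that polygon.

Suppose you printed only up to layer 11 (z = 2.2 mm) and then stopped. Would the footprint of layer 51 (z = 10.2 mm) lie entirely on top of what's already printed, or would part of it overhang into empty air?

Compare the two slices. At z = 2.2: the r=3 cylinder gives a regular 16-gon of circumradius 3 (constant along its height) (area = (16/2)·3.000²·sin(360°/16) = 27.55 mm²); the 19×20.5 cube at (2, 14.5) contributes its full rectangle (area 389.50 mm²); the cylinder at (10.5, 13) is absent (z outside [2.5, 12]); After the difference (first − rest): starting from the r=3 cylinder (27.55 mm²), the 19×20.5 cube at (2, 14.5) misses the remaining region (no effect) — area = 27.55 mm². At z = 10.2: the r=3 cylinder gives a regular 16-gon of circumradius 3 (constant along its height) (area = (16/2)·3.000²·sin(360°/16) = 27.55 mm²); the cube at (2, 14.5) is not intersected at this z (z outside [2, 9.5]); the cylinder at (10.5, 13): section is a regular 16-gon, circumradius r=6.5 (area = (16/2)·6.500²·sin(360°/16) = 129.35 mm²); Subtracting the remaining from the first: starting from the r=3 cylinder (27.55 mm²), the r=6.5 cylinder at (10.5, 13) misses the remaining region (no effect) — area = 27.55 mm². Checking containment: the cross-section at z = 10.2 is a subset of the cross-section at z = 2.2.

entirely on top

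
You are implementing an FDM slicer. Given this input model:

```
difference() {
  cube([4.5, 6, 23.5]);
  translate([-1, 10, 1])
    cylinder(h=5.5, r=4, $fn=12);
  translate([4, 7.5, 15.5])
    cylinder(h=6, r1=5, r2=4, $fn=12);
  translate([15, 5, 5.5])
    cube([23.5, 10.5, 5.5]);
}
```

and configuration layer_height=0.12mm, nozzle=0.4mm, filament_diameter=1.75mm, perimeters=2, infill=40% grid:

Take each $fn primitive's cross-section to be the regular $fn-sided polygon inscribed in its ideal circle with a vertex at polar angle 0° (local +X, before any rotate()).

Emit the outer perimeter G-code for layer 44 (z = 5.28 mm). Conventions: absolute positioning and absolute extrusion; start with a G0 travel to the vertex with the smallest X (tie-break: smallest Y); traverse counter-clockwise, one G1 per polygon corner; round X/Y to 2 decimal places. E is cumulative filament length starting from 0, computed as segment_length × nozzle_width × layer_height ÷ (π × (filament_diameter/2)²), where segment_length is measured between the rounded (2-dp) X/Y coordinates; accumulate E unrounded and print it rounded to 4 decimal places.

G0 X0.00 Y0.00 Z5.28
G1 X4.50 Y0.00 E0.0898
G1 X4.50 Y6.00 E0.2095
G1 X0.00 Y6.00 E0.2993
G1 X0.00 Y0.00 E0.4191

At z = 5.28 mm: the cube is present — its section is the full 4.5×6 rectangle; the cylinder at (-1, 10): section is a regular 12-gon, circumradius r=4; the cone at (4, 7.5) is not intersected at this z (z outside [15.5, 21.5]); the cube at (15, 5) is absent (z outside [5.5, 11]); After the difference (first − rest): starting from the 4.5×6 cube, the r=4 cylinder at (-1, 10) misses the remaining region (no effect) — 1 connected region. The outline is a single polygon with 4 vertices. Extrusion per mm of travel: 0.4 × 0.12 / (π × 0.875²) = 0.019956. Accumulating E over each segment gives final E = 0.4191.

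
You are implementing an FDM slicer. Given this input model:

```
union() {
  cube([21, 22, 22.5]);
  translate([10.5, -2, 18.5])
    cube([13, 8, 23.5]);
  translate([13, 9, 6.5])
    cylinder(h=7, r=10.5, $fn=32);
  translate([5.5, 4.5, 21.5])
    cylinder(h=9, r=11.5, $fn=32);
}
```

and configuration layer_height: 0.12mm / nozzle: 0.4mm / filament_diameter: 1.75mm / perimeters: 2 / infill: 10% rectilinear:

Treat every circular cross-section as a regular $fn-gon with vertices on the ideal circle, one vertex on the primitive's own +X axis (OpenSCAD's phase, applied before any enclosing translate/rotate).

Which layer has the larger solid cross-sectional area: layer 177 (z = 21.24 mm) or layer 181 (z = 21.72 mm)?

layer 181 (z = 21.72 mm)

Layer 177 (z = 21.24): the 21×22 cube contributes its full rectangle (area 462.00 mm²); the cube at (10.5, -2) (footprint 13×8) is included at this height (area 104.00 mm²); the cylinder at (13, 9) is not intersected at this z (z outside [6.5, 13.5]); the cylinder at (5.5, 4.5) does not reach this height (z outside [21.5, 30.5]); Combining (union): the regions partially overlap — summed areas 566.00 mm² minus the doubly-counted overlap 63.00 mm² gives 503.00 mm² — area = 503.00 mm². So its area = 503.00 mm². Layer 181 (z = 21.72): the 21×22 cube contributes its full rectangle (area 462.00 mm²); the cube at (10.5, -2) (footprint 13×8) is included at this height (area 104.00 mm²); the cylinder at (13, 9) does not reach this height (z outside [6.5, 13.5]); the r=11.5 cylinder at (5.5, 4.5) gives a regular 32-gon of circumradius 11.5 (constant along its height) (area = (32/2)·11.500²·sin(360°/32) = 412.81 mm²); Merging all regions: the regions partially overlap — summed areas 978.81 mm² minus the doubly-counted overlap 311.79 mm² gives 667.02 mm² — area = 667.02 mm². So its area = 667.02 mm². Layer 181 is larger (667.02 vs 503.00 mm²).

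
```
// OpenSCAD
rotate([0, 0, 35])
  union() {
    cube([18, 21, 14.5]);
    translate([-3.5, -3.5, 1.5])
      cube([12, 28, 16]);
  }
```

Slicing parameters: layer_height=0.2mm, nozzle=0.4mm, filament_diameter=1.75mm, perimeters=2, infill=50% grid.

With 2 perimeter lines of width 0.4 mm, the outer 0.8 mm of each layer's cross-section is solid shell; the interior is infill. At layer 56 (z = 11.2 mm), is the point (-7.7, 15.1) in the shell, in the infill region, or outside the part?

infill

At z = 11.2 mm: the cube (footprint 18×21) is included at this height; the cube at (-3.5, -3.5) (footprint 12×28) is included at this height; Merging all regions: the regions partially overlap (shared area 178.50 mm²), so overlapping operands fuse into one piece — 1 connected region; (whole slice rotated 35° about Z — lengths, areas and connectivity unchanged). Overall, the cross-section is a single solid region. Undo the 35° rotation: the query point maps to (2.354, 16.786) in the un-rotated model frame. The nearest boundary edge runs (-3.50, -3.50)→(-3.50, 24.50); distance from the point to it = 5.85 mm. The point is inside the cross-section and 5.85 mm from the nearest boundary — more than the 0.8 mm shell width (2 × 0.4), so it's in the infill interior.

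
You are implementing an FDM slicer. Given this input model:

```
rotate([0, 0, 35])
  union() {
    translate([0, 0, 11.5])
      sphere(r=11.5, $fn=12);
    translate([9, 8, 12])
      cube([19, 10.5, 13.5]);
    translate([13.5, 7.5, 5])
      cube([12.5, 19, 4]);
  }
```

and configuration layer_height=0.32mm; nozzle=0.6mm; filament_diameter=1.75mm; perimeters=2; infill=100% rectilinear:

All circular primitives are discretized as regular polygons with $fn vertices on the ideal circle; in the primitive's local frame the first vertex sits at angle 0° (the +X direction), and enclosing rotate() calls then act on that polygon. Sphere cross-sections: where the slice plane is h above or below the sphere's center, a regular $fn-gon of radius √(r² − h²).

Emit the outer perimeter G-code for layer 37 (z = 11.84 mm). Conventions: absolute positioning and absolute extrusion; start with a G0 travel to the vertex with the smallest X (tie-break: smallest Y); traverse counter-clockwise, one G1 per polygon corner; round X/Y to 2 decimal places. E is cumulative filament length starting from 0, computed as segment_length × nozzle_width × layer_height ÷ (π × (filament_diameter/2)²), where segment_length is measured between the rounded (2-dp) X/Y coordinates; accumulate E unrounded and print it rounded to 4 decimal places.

G0 X-11.45 Y-1.00 Z11.84
G1 X-9.42 Y-6.59 E0.4747
G1 X-4.86 Y-10.42 E0.9501
G1 X1.00 Y-11.45 E1.4250
G1 X6.59 Y-9.42 E1.8998
G1 X10.42 Y-4.86 E2.3751
G1 X11.45 Y1.00 E2.8501
G1 X9.42 Y6.59 E3.3248
G1 X4.86 Y10.42 E3.8001
G1 X-1.00 Y11.45 E4.2751
G1 X-6.59 Y9.42 E4.7498
G1 X-10.42 Y4.86 E5.2252
G1 X-11.45 Y-1.00 E5.7001

At z = 11.84 mm: the sphere: section is a regular 12-gon, circumradius = √(r²−h²) = √(11.5²−0.34²) = 11.495; the cube at (9, 8) does not reach this height (z outside [12, 25.5]); the cube at (13.5, 7.5) does not reach this height (z outside [5, 9]); Combining (union): only the r=11.5 sphere is present, so the union is just that shape — 1 connected region; (rotated 35° about Z; rotation is an isometry so areas/perimeters/island counts are preserved). The outline is a single polygon with 12 vertices. Extrusion per mm of travel: 0.6 × 0.32 / (π × 0.875²) = 0.079824. Accumulating E over each segment gives final E = 5.7001.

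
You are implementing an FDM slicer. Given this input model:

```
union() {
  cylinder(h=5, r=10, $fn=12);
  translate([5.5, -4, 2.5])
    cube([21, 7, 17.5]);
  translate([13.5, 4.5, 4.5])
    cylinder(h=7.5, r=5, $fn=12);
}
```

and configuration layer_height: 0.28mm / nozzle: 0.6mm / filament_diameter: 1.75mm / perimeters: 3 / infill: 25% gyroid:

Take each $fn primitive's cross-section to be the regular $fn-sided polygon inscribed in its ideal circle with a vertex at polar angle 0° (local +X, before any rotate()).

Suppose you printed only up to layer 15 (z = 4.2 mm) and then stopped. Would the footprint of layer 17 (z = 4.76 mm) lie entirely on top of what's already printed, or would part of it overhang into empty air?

Compare the two slices. At z = 4.2: the r=10 cylinder contributes a regular 12-gon of circumradius 10 (area = (12/2)·10.000²·sin(360°/12) = 300.00 mm²); the cube at (5.5, -4) is present — its section is the full 21×7 rectangle (area 147.00 mm²); the cylinder at (13.5, 4.5) is absent (z outside [4.5, 12]); Taking the union: the regions partially overlap — summed areas 447.00 mm² minus the doubly-counted overlap 28.15 mm² gives 418.85 mm² — area = 418.85 mm². At z = 4.76: the r=10 cylinder contributes a regular 12-gon of circumradius 10 (area = (12/2)·10.000²·sin(360°/12) = 300.00 mm²); the 21×7 cube at (5.5, -4) contributes its full rectangle (area 147.00 mm²); the cylinder at (13.5, 4.5): section is a regular 12-gon, circumradius r=5 (area = (12/2)·5.000²·sin(360°/12) = 75.00 mm²); Combining (union): the regions partially overlap — summed areas 522.00 mm² minus the doubly-counted overlap 51.78 mm² gives 470.22 mm² — area = 470.22 mm². Checking containment: at z = 4.76 the cross-section extends beyond the z = 4.2 cross-section by about 51.38 mm².

part overhangs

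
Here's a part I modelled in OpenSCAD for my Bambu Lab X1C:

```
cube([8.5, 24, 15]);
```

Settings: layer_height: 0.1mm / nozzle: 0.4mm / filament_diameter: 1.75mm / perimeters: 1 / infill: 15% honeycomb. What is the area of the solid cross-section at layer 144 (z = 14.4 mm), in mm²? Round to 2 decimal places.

At z = 14.4 mm: the cube (footprint 8.5×24) is included at this height (area 204.00 mm²). Overall, the cross-section is a single solid region. Net area = 204.00 mm².

204.00 mm²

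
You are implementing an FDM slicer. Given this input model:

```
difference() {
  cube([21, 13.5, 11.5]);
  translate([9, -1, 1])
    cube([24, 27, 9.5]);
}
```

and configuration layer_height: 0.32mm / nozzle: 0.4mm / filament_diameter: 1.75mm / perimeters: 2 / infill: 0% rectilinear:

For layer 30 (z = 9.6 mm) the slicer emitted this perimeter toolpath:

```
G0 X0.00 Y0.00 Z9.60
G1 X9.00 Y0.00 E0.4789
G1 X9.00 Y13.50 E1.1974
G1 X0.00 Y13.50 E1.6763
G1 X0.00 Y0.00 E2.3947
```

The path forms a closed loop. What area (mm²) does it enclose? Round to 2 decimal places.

Apply the shoelace formula to the sequence of (X, Y) vertices; enclosed area = 121.50 mm².

121.50 mm²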